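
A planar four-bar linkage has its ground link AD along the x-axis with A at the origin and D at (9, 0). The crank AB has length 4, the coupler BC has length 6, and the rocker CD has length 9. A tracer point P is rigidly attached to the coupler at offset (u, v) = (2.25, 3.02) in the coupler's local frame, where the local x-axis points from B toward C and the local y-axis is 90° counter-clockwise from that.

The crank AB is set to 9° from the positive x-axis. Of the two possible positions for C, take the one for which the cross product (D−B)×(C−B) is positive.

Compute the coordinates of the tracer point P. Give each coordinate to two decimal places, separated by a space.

0.55 2.25

A=(0,0), D=(9.00,0)
B = A + 4.00·(cos9°, sin9°) = (3.9508, 0.6257)
|BD| = 5.0879
circle(B,6.00) ∩ circle(D,9.00): a=-1.8783, h=5.6984
  candidates: C₊=(2.7875,6.5119) cross=28.993; C₋=(1.3858,-4.7984) cross=-28.993
  mode + wants cross > 0 → take C=(2.7875,6.5119) (cross=28.993)
ex = (C−B)/|BC| = (-0.1939,0.9810); ey = (-0.9810,-0.1939)
P = B + 2.25·ex + 3.02·ey = (0.5518,2.2475)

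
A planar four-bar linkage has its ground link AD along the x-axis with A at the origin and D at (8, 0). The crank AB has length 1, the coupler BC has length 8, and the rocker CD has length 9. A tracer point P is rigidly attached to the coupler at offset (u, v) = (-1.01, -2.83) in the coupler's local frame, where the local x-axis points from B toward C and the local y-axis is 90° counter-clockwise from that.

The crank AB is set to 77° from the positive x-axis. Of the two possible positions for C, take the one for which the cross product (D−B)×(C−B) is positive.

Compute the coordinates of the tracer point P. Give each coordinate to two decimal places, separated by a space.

A=(0,0), D=(8.00,0)
B = A + 1.00·(cos77°, sin77°) = (0.2250, 0.9744)
|BD| = 7.8359
circle(B,8.00) ∩ circle(D,9.00): a=2.8332, h=7.4815
  candidates: C₊=(3.9664,8.0455) cross=58.624; C₋=(2.1058,-6.8014) cross=-58.624
  mode + wants cross > 0 → take C=(3.9664,8.0455) (cross=58.624)
ex = (C−B)/|BC| = (0.4677,0.8839); ey = (-0.8839,0.4677)
P = B + -1.01·ex + -2.83·ey = (2.2540,-1.2419)

2.25 -1.24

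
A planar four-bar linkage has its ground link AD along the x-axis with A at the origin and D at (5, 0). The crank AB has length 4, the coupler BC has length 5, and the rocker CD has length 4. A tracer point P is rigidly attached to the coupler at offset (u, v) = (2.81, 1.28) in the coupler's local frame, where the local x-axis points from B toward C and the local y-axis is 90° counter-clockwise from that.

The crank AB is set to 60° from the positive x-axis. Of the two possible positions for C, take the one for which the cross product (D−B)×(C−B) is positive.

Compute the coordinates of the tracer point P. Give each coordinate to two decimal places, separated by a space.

4.81 4.74

A=(0,0), D=(5.00,0)
B = A + 4.00·(cos60°, sin60°) = (2.0000, 3.4641)
|BD| = 4.5826
circle(B,5.00) ∩ circle(D,4.00): a=3.2733, h=3.7796
  candidates: C₊=(7.0000,3.4641) cross=17.321; C₋=(1.2857,-1.4846) cross=-17.321
  mode + wants cross > 0 → take C=(7.0000,3.4641) (cross=17.321)
ex = (C−B)/|BC| = (1.0000,0.0000); ey = (-0.0000,1.0000)
P = B + 2.81·ex + 1.28·ey = (4.8100,4.7441)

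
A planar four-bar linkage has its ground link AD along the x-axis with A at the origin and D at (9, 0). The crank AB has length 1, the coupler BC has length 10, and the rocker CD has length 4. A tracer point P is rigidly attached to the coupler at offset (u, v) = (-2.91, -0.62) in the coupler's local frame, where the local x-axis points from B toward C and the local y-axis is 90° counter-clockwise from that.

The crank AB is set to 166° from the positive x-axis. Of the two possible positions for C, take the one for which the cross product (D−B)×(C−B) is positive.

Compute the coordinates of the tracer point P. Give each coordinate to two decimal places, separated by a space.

A=(0,0), D=(9.00,0)
B = A + 1.00·(cos166°, sin166°) = (-0.9703, 0.2419)
|BD| = 9.9732
circle(B,10.00) ∩ circle(D,4.00): a=9.1979, h=3.9241
  candidates: C₊=(8.3201,3.9418) cross=39.136; C₋=(8.1297,-3.9042) cross=-39.136
  mode + wants cross > 0 → take C=(8.3201,3.9418) (cross=39.136)
ex = (C−B)/|BC| = (0.9290,0.3700); ey = (-0.3700,0.9290)
P = B + -2.91·ex + -0.62·ey = (-3.4444,-1.4107)

-3.44 -1.41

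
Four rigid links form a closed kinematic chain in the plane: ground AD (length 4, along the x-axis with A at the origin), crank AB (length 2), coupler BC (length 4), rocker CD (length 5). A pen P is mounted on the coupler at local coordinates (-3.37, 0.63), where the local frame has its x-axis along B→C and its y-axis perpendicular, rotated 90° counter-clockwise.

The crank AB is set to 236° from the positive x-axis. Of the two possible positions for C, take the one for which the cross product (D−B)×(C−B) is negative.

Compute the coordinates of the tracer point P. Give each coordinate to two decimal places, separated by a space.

-3.08 1.15

A=(0,0), D=(4.00,0)
B = A + 2.00·(cos236°, sin236°) = (-1.1184, -1.6581)
|BD| = 5.3802
circle(B,4.00) ∩ circle(D,5.00): a=1.8537, h=3.5445
  candidates: C₊=(-0.4472,2.2852) cross=19.070; C₋=(1.7375,-4.4588) cross=-19.070
  mode - wants cross < 0 → take C=(1.7375,-4.4588) (cross=-19.070)
ex = (C−B)/|BC| = (0.7140,-0.7002); ey = (0.7002,0.7140)
P = B + -3.37·ex + 0.63·ey = (-3.0833,1.1513)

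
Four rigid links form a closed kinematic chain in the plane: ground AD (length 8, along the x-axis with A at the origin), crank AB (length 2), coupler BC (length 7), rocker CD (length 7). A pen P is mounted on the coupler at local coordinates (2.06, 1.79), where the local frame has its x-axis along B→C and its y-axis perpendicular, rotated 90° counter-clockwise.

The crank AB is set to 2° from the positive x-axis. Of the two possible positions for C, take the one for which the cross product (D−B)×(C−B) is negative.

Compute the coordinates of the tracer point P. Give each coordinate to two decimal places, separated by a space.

4.49 -1.05

A=(0,0), D=(8.00,0)
B = A + 2.00·(cos2°, sin2°) = (1.9988, 0.0698)
|BD| = 6.0016
circle(B,7.00) ∩ circle(D,7.00): a=3.0008, h=6.3242
  candidates: C₊=(5.0729,6.3586) cross=37.955; C₋=(4.9258,-6.2888) cross=-37.955
  mode - wants cross < 0 → take C=(4.9258,-6.2888) (cross=-37.955)
ex = (C−B)/|BC| = (0.4182,-0.9084); ey = (0.9084,0.4182)
P = B + 2.06·ex + 1.79·ey = (4.4862,-1.0530)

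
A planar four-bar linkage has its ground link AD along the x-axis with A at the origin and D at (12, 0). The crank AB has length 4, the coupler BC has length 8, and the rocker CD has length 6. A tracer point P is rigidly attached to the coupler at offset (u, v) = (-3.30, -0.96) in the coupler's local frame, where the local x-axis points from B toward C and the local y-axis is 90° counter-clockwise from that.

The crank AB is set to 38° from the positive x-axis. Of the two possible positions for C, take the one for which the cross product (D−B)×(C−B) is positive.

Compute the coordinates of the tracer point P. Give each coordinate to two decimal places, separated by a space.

A=(0,0), D=(12.00,0)
B = A + 4.00·(cos38°, sin38°) = (3.1520, 2.4626)
|BD| = 9.1843
circle(B,8.00) ∩ circle(D,6.00): a=6.1165, h=5.1564
  candidates: C₊=(10.4272,5.7902) cross=47.358; C₋=(7.6619,-4.1450) cross=-47.358
  mode + wants cross > 0 → take C=(10.4272,5.7902) (cross=47.358)
ex = (C−B)/|BC| = (0.9094,0.4159); ey = (-0.4159,0.9094)
P = B + -3.30·ex + -0.96·ey = (0.5504,0.2170)

0.55 0.22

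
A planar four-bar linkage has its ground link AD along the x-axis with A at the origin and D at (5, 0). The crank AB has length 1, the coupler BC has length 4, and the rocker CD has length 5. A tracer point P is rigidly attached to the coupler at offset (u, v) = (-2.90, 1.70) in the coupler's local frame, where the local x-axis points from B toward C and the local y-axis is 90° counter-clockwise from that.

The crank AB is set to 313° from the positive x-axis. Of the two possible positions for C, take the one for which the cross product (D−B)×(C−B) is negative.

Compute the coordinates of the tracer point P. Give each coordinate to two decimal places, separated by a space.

A=(0,0), D=(5.00,0)
B = A + 1.00·(cos313°, sin313°) = (0.6820, -0.7314)
|BD| = 4.3795
circle(B,4.00) ∩ circle(D,5.00): a=1.1622, h=3.8274
  candidates: C₊=(1.1888,3.2364) cross=16.762; C₋=(2.4671,-4.3109) cross=-16.762
  mode - wants cross < 0 → take C=(2.4671,-4.3109) (cross=-16.762)
ex = (C−B)/|BC| = (0.4463,-0.8949); ey = (0.8949,0.4463)
P = B + -2.90·ex + 1.70·ey = (0.9091,2.6225)

0.91 2.62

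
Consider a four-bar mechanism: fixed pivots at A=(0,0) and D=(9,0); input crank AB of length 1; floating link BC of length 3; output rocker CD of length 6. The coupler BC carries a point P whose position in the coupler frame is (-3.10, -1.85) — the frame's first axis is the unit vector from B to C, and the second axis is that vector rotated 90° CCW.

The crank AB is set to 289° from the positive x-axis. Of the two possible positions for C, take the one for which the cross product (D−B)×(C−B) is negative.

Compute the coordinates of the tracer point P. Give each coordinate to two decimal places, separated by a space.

A=(0,0), D=(9.00,0)
B = A + 1.00·(cos289°, sin289°) = (0.3256, -0.9455)
|BD| = 8.7258
circle(B,3.00) ∩ circle(D,6.00): a=2.8158, h=1.0351
  candidates: C₊=(3.0126,0.3886) cross=9.032; C₋=(3.2369,-1.6694) cross=-9.032
  mode - wants cross < 0 → take C=(3.2369,-1.6694) (cross=-9.032)
ex = (C−B)/|BC| = (0.9705,-0.2413); ey = (0.2413,0.9705)
P = B + -3.10·ex + -1.85·ey = (-3.1292,-1.9928)

-3.13 -1.99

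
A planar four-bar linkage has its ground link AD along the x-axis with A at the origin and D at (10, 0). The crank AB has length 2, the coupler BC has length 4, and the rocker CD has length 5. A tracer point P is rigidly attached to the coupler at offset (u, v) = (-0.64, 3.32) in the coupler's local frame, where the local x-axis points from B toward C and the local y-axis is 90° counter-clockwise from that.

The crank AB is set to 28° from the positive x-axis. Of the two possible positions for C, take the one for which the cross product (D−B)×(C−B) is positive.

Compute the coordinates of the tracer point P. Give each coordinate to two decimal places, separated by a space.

A=(0,0), D=(10.00,0)
B = A + 2.00·(cos28°, sin28°) = (1.7659, 0.9389)
|BD| = 8.2875
circle(B,4.00) ∩ circle(D,5.00): a=3.6007, h=1.7420
  candidates: C₊=(5.5408,2.2618) cross=14.437; C₋=(5.1461,-1.1998) cross=-14.437
  mode + wants cross > 0 → take C=(5.5408,2.2618) (cross=14.437)
ex = (C−B)/|BC| = (0.9437,0.3307); ey = (-0.3307,0.9437)
P = B + -0.64·ex + 3.32·ey = (0.0639,3.8605)

0.06 3.86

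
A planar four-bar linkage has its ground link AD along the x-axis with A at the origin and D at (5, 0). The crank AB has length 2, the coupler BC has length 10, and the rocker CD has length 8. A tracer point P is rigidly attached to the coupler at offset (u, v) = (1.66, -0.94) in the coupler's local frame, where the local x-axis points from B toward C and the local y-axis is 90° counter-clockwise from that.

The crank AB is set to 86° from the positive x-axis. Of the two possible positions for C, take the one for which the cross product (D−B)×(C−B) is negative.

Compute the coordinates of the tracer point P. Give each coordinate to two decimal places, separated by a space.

A=(0,0), D=(5.00,0)
B = A + 2.00·(cos86°, sin86°) = (0.1395, 1.9951)
|BD| = 5.2540
circle(B,10.00) ∩ circle(D,8.00): a=6.0530, h=7.9600
  candidates: C₊=(8.7618,7.0604) cross=41.822; C₋=(2.7164,-7.6672) cross=-41.822
  mode - wants cross < 0 → take C=(2.7164,-7.6672) (cross=-41.822)
ex = (C−B)/|BC| = (0.2577,-0.9662); ey = (0.9662,0.2577)
P = B + 1.66·ex + -0.94·ey = (-0.3410,0.1490)

-0.34 0.15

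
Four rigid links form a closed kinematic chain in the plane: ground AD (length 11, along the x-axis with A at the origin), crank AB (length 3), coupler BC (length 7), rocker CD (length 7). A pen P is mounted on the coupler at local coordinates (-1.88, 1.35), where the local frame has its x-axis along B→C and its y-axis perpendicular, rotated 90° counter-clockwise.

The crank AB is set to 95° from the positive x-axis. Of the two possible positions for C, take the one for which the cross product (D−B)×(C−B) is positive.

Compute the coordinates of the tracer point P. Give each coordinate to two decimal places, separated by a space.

-2.48 3.66

A=(0,0), D=(11.00,0)
B = A + 3.00·(cos95°, sin95°) = (-0.2615, 2.9886)
|BD| = 11.6513
circle(B,7.00) ∩ circle(D,7.00): a=5.8256, h=3.8810
  candidates: C₊=(6.3647,5.2454) cross=45.218; C₋=(4.3738,-2.2568) cross=-45.218
  mode + wants cross > 0 → take C=(6.3647,5.2454) (cross=45.218)
ex = (C−B)/|BC| = (0.9466,0.3224); ey = (-0.3224,0.9466)
P = B + -1.88·ex + 1.35·ey = (-2.4763,3.6604)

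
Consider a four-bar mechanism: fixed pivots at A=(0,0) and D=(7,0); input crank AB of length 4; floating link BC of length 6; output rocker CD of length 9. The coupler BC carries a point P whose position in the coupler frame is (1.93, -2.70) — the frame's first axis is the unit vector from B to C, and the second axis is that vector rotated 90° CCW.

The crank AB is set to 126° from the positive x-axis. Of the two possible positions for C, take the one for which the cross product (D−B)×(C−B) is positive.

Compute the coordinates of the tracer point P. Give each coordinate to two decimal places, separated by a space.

A=(0,0), D=(7.00,0)
B = A + 4.00·(cos126°, sin126°) = (-2.3511, 3.2361)
|BD| = 9.8953
circle(B,6.00) ∩ circle(D,9.00): a=2.6738, h=5.3713
  candidates: C₊=(1.9322,7.4376) cross=53.150; C₋=(-1.5809,-2.7143) cross=-53.150
  mode + wants cross > 0 → take C=(1.9322,7.4376) (cross=53.150)
ex = (C−B)/|BC| = (0.7139,0.7003); ey = (-0.7003,0.7139)
P = B + 1.93·ex + -2.70·ey = (0.9174,2.6600)

0.92 2.66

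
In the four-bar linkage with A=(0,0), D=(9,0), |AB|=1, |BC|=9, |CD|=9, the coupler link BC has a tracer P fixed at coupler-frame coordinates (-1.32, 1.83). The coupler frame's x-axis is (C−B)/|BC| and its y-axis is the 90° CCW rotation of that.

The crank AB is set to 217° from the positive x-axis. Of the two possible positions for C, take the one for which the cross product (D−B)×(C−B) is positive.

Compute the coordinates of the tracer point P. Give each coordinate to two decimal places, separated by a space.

-3.04 -0.85

A=(0,0), D=(9.00,0)
B = A + 1.00·(cos217°, sin217°) = (-0.7986, -0.6018)
|BD| = 9.8171
circle(B,9.00) ∩ circle(D,9.00): a=4.9085, h=7.5436
  candidates: C₊=(3.6382,7.2285) cross=74.056; C₋=(4.5631,-7.8303) cross=-74.056
  mode + wants cross > 0 → take C=(3.6382,7.2285) (cross=74.056)
ex = (C−B)/|BC| = (0.4930,0.8700); ey = (-0.8700,0.4930)
P = B + -1.32·ex + 1.83·ey = (-3.0415,-0.8481)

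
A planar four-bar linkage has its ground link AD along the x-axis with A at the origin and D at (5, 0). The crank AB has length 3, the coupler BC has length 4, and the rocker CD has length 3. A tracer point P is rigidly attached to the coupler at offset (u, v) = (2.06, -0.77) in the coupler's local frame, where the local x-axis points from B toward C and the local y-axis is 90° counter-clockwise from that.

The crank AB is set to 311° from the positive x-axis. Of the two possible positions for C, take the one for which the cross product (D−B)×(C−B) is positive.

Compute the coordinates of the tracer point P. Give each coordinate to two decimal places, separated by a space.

3.02 -0.33

A=(0,0), D=(5.00,0)
B = A + 3.00·(cos311°, sin311°) = (1.9682, -2.2641)
|BD| = 3.7839
circle(B,4.00) ∩ circle(D,3.00): a=2.8169, h=2.8399
  candidates: C₊=(2.5260,1.6968) cross=10.746; C₋=(5.9244,-2.8540) cross=-10.746
  mode + wants cross > 0 → take C=(2.5260,1.6968) (cross=10.746)
ex = (C−B)/|BC| = (0.1394,0.9902); ey = (-0.9902,0.1394)
P = B + 2.06·ex + -0.77·ey = (3.0179,-0.3316)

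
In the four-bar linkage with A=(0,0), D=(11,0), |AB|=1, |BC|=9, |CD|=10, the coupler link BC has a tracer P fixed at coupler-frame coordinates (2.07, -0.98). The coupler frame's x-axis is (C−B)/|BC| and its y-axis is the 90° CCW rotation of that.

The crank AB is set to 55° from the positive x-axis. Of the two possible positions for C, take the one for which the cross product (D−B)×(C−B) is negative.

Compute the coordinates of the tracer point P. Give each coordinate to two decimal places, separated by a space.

A=(0,0), D=(11.00,0)
B = A + 1.00·(cos55°, sin55°) = (0.5736, 0.8192)
|BD| = 10.4586
circle(B,9.00) ∩ circle(D,10.00): a=4.3209, h=7.8949
  candidates: C₊=(5.4996,8.3514) cross=82.569; C₋=(4.2629,-7.3899) cross=-82.569
  mode - wants cross < 0 → take C=(4.2629,-7.3899) (cross=-82.569)
ex = (C−B)/|BC| = (0.4099,-0.9121); ey = (0.9121,0.4099)
P = B + 2.07·ex + -0.98·ey = (0.5282,-1.4707)

0.53 -1.47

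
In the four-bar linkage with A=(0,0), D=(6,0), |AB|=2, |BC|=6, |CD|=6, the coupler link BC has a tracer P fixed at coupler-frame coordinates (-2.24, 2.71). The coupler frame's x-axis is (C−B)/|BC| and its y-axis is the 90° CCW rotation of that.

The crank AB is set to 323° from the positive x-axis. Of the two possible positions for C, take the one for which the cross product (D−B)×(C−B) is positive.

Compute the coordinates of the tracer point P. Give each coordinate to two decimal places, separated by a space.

-1.37 -3.09

A=(0,0), D=(6.00,0)
B = A + 2.00·(cos323°, sin323°) = (1.5973, -1.2036)
|BD| = 4.5643
circle(B,6.00) ∩ circle(D,6.00): a=2.2821, h=5.5490
  candidates: C₊=(2.3353,4.7508) cross=25.327; C₋=(5.2619,-5.9544) cross=-25.327
  mode + wants cross > 0 → take C=(2.3353,4.7508) (cross=25.327)
ex = (C−B)/|BC| = (0.1230,0.9924); ey = (-0.9924,0.1230)
P = B + -2.24·ex + 2.71·ey = (-1.3677,-3.0933)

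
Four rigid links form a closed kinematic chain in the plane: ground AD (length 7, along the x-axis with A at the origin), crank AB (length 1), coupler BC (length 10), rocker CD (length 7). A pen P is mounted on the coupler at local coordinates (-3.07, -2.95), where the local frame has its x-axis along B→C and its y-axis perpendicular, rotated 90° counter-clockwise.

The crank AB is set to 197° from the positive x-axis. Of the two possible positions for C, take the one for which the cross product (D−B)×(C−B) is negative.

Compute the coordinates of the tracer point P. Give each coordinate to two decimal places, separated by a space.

A=(0,0), D=(7.00,0)
B = A + 1.00·(cos197°, sin197°) = (-0.9563, -0.2924)
|BD| = 7.9617
circle(B,10.00) ∩ circle(D,7.00): a=7.1837, h=6.9566
  candidates: C₊=(5.9671,6.9234) cross=55.386; C₋=(6.4780,-6.9805) cross=-55.386
  mode - wants cross < 0 → take C=(6.4780,-6.9805) (cross=-55.386)
ex = (C−B)/|BC| = (0.7434,-0.6688); ey = (0.6688,0.7434)
P = B + -3.07·ex + -2.95·ey = (-5.2116,-0.4322)

-5.21 -0.43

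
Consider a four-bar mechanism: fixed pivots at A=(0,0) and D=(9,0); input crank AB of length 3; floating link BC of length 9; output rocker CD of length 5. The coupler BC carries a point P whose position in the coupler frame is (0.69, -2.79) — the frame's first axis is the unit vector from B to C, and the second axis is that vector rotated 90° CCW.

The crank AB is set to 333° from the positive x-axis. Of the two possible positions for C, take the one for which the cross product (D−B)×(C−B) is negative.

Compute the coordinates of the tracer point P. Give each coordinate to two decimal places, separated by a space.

2.33 -4.22

A=(0,0), D=(9.00,0)
B = A + 3.00·(cos333°, sin333°) = (2.6730, -1.3620)
|BD| = 6.4719
circle(B,9.00) ∩ circle(D,5.00): a=7.5623, h=4.8796
  candidates: C₊=(9.0391,4.9998) cross=31.581; C₋=(11.0929,-4.5409) cross=-31.581
  mode - wants cross < 0 → take C=(11.0929,-4.5409) (cross=-31.581)
ex = (C−B)/|BC| = (0.9355,-0.3532); ey = (0.3532,0.9355)
P = B + 0.69·ex + -2.79·ey = (2.3331,-4.2159)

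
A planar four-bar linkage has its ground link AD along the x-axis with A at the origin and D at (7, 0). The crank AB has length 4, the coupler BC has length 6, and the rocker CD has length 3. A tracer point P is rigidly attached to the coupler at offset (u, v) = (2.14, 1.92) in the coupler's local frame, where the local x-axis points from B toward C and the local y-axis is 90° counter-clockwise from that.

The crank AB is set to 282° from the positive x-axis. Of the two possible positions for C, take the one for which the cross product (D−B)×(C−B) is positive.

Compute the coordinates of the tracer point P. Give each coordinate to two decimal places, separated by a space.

0.44 -1.06

A=(0,0), D=(7.00,0)
B = A + 4.00·(cos282°, sin282°) = (0.8316, -3.9126)
|BD| = 7.3046
circle(B,6.00) ∩ circle(D,3.00): a=5.5004, h=2.3969
  candidates: C₊=(4.1926,1.0577) cross=17.508; C₋=(6.7604,-2.9904) cross=-17.508
  mode + wants cross > 0 → take C=(4.1926,1.0577) (cross=17.508)
ex = (C−B)/|BC| = (0.5602,0.8284); ey = (-0.8284,0.5602)
P = B + 2.14·ex + 1.92·ey = (0.4399,-1.0643)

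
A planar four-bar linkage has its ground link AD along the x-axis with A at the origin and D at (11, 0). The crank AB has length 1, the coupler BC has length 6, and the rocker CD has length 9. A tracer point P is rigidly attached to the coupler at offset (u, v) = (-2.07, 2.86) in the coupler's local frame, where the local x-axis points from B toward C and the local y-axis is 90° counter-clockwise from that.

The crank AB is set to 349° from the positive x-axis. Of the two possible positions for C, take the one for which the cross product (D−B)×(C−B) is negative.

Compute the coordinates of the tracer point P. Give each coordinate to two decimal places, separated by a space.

2.51 2.99

A=(0,0), D=(11.00,0)
B = A + 1.00·(cos349°, sin349°) = (0.9816, -0.1908)
|BD| = 10.0202
circle(B,6.00) ∩ circle(D,9.00): a=2.7646, h=5.3251
  candidates: C₊=(3.6444,5.1860) cross=53.359; C₋=(3.8472,-5.4623) cross=-53.359
  mode - wants cross < 0 → take C=(3.8472,-5.4623) (cross=-53.359)
ex = (C−B)/|BC| = (0.4776,-0.8786); ey = (0.8786,0.4776)
P = B + -2.07·ex + 2.86·ey = (2.5058,2.9938)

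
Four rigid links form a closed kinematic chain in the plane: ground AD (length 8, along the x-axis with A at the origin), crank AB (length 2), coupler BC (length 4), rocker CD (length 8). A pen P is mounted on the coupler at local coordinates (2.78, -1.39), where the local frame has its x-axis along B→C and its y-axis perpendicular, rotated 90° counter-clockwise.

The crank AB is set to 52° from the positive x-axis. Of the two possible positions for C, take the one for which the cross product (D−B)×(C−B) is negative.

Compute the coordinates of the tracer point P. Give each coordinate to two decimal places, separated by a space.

A=(0,0), D=(8.00,0)
B = A + 2.00·(cos52°, sin52°) = (1.2313, 1.5760)
|BD| = 6.9497
circle(B,4.00) ∩ circle(D,8.00): a=0.0215, h=3.9999
  candidates: C₊=(2.1593,5.4669) cross=27.799; C₋=(0.3452,-2.3246) cross=-27.799
  mode - wants cross < 0 → take C=(0.3452,-2.3246) (cross=-27.799)
ex = (C−B)/|BC| = (-0.2215,-0.9752); ey = (0.9752,-0.2215)
P = B + 2.78·ex + -1.39·ey = (-0.7400,-0.8270)

-0.74 -0.83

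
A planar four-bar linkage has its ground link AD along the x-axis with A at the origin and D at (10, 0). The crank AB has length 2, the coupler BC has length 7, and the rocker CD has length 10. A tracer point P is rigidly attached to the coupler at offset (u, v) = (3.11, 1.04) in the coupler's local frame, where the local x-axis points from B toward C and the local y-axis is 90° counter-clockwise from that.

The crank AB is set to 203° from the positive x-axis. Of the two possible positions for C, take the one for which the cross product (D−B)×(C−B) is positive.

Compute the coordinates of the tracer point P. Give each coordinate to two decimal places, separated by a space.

-1.25 2.44

A=(0,0), D=(10.00,0)
B = A + 2.00·(cos203°, sin203°) = (-1.8410, -0.7815)
|BD| = 11.8668
circle(B,7.00) ∩ circle(D,10.00): a=3.7845, h=5.8887
  candidates: C₊=(1.5475,5.3437) cross=69.880; C₋=(2.3231,-6.4082) cross=-69.880
  mode + wants cross > 0 → take C=(1.5475,5.3437) (cross=69.880)
ex = (C−B)/|BC| = (0.4841,0.8750); ey = (-0.8750,0.4841)
P = B + 3.11·ex + 1.04·ey = (-1.2456,2.4433)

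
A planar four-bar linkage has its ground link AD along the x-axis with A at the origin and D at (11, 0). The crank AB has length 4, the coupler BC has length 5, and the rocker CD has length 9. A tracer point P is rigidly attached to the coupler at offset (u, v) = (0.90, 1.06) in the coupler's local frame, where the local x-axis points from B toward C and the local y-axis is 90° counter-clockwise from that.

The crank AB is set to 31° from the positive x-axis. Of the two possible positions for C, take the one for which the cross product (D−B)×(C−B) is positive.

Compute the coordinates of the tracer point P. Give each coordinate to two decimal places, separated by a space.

A=(0,0), D=(11.00,0)
B = A + 4.00·(cos31°, sin31°) = (3.4287, 2.0602)
|BD| = 7.8466
circle(B,5.00) ∩ circle(D,9.00): a=0.3549, h=4.9874
  candidates: C₊=(5.0806,6.7794) cross=39.134; C₋=(2.4616,-2.8454) cross=-39.134
  mode + wants cross > 0 → take C=(5.0806,6.7794) (cross=39.134)
ex = (C−B)/|BC| = (0.3304,0.9438); ey = (-0.9438,0.3304)
P = B + 0.90·ex + 1.06·ey = (2.7255,3.2598)

2.73 3.26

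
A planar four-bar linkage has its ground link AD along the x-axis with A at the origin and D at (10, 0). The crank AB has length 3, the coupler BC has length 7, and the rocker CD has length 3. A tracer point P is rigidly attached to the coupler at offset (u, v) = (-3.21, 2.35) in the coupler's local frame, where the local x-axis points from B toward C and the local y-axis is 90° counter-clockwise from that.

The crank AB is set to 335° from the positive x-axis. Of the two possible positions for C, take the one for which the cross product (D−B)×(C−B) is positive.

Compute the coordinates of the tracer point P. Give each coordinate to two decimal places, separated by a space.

-1.26 -1.10

A=(0,0), D=(10.00,0)
B = A + 3.00·(cos335°, sin335°) = (2.7189, -1.2679)
|BD| = 7.3906
circle(B,7.00) ∩ circle(D,3.00): a=6.4014, h=2.8322
  candidates: C₊=(8.5396,2.6205) cross=20.932; C₋=(9.5113,-2.9599) cross=-20.932
  mode + wants cross > 0 → take C=(8.5396,2.6205) (cross=20.932)
ex = (C−B)/|BC| = (0.8315,0.5555); ey = (-0.5555,0.8315)
P = B + -3.21·ex + 2.35·ey = (-1.2557,-1.0969)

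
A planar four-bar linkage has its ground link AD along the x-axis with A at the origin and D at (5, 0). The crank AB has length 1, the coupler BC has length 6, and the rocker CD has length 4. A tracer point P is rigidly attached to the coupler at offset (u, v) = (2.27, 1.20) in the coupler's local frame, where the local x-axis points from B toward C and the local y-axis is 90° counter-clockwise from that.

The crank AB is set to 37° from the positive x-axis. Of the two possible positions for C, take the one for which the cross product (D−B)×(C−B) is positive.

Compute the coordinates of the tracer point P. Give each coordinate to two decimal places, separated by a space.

A=(0,0), D=(5.00,0)
B = A + 1.00·(cos37°, sin37°) = (0.7986, 0.6018)
|BD| = 4.2442
circle(B,6.00) ∩ circle(D,4.00): a=4.4783, h=3.9931
  candidates: C₊=(5.7979,3.9196) cross=16.948; C₋=(4.6654,-3.9860) cross=-16.948
  mode + wants cross > 0 → take C=(5.7979,3.9196) (cross=16.948)
ex = (C−B)/|BC| = (0.8332,0.5530); ey = (-0.5530,0.8332)
P = B + 2.27·ex + 1.20·ey = (2.0264,2.8569)

2.03 2.86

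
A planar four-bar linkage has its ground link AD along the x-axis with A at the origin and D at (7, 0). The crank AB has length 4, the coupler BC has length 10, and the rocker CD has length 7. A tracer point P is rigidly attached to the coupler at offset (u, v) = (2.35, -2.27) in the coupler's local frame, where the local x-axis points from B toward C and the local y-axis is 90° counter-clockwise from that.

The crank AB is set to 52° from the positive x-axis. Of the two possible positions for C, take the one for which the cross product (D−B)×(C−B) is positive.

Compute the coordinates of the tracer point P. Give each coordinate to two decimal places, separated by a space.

5.09 1.22

A=(0,0), D=(7.00,0)
B = A + 4.00·(cos52°, sin52°) = (2.4626, 3.1520)
|BD| = 5.5248
circle(B,10.00) ∩ circle(D,7.00): a=7.3780, h=6.7502
  candidates: C₊=(12.3732,4.4865) cross=37.293; C₋=(4.6708,-6.6011) cross=-37.293
  mode + wants cross > 0 → take C=(12.3732,4.4865) (cross=37.293)
ex = (C−B)/|BC| = (0.9911,0.1334); ey = (-0.1334,0.9911)
P = B + 2.35·ex + -2.27·ey = (5.0945,1.2159)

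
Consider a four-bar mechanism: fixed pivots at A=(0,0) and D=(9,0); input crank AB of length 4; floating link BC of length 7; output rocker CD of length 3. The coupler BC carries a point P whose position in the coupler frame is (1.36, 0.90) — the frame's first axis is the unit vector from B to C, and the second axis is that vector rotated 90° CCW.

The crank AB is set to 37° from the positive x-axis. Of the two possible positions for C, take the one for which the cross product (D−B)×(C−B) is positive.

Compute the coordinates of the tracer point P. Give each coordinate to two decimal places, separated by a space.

4.51 3.37

A=(0,0), D=(9.00,0)
B = A + 4.00·(cos37°, sin37°) = (3.1945, 2.4073)
|BD| = 6.2848
circle(B,7.00) ∩ circle(D,3.00): a=6.3247, h=2.9997
  candidates: C₊=(10.1859,2.7557) cross=18.853; C₋=(7.8879,-2.7863) cross=-18.853
  mode + wants cross > 0 → take C=(10.1859,2.7557) (cross=18.853)
ex = (C−B)/|BC| = (0.9988,0.0498); ey = (-0.0498,0.9988)
P = B + 1.36·ex + 0.90·ey = (4.5081,3.3738)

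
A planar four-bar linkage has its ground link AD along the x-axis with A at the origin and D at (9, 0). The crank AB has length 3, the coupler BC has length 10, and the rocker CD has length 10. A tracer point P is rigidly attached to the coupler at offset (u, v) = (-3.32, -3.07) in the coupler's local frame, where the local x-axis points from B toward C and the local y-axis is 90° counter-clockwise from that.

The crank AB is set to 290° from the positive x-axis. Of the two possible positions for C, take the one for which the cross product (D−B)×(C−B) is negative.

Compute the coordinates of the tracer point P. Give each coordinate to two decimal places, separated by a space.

-3.49 -2.60

A=(0,0), D=(9.00,0)
B = A + 3.00·(cos290°, sin290°) = (1.0261, -2.8191)
|BD| = 8.4576
circle(B,10.00) ∩ circle(D,10.00): a=4.2288, h=9.0619
  candidates: C₊=(1.9925,7.1341) cross=76.642; C₋=(8.0335,-9.9532) cross=-76.642
  mode - wants cross < 0 → take C=(8.0335,-9.9532) (cross=-76.642)
ex = (C−B)/|BC| = (0.7007,-0.7134); ey = (0.7134,0.7007)
P = B + -3.32·ex + -3.07·ey = (-3.4906,-2.6018)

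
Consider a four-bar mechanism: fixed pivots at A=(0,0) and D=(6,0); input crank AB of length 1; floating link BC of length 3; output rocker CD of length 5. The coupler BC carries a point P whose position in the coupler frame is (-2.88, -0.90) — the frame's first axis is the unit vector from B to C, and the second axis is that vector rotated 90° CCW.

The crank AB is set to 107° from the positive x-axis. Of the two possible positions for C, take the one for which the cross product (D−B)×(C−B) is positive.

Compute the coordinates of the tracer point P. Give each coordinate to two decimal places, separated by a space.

A=(0,0), D=(6.00,0)
B = A + 1.00·(cos107°, sin107°) = (-0.2924, 0.9563)
|BD| = 6.3646
circle(B,3.00) ∩ circle(D,5.00): a=1.9254, h=2.3006
  candidates: C₊=(1.9568,2.9415) cross=14.643; C₋=(1.2655,-1.6075) cross=-14.643
  mode + wants cross > 0 → take C=(1.9568,2.9415) (cross=14.643)
ex = (C−B)/|BC| = (0.7497,0.6617); ey = (-0.6617,0.7497)
P = B + -2.88·ex + -0.90·ey = (-1.8560,-1.6243)

-1.86 -1.62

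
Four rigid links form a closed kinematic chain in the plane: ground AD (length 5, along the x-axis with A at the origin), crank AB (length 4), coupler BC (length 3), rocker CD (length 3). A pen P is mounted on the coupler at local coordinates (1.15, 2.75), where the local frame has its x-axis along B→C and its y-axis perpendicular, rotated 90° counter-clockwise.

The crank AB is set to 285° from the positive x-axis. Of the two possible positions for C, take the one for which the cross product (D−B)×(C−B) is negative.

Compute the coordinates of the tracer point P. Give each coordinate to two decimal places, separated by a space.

1.09 -0.88

A=(0,0), D=(5.00,0)
B = A + 4.00·(cos285°, sin285°) = (1.0353, -3.8637)
|BD| = 5.5360
circle(B,3.00) ∩ circle(D,3.00): a=2.7680, h=1.1568
  candidates: C₊=(2.2103,-1.1034) cross=6.404; C₋=(3.8250,-2.7603) cross=-6.404
  mode - wants cross < 0 → take C=(3.8250,-2.7603) (cross=-6.404)
ex = (C−B)/|BC| = (0.9299,0.3678); ey = (-0.3678,0.9299)
P = B + 1.15·ex + 2.75·ey = (1.0932,-0.8835)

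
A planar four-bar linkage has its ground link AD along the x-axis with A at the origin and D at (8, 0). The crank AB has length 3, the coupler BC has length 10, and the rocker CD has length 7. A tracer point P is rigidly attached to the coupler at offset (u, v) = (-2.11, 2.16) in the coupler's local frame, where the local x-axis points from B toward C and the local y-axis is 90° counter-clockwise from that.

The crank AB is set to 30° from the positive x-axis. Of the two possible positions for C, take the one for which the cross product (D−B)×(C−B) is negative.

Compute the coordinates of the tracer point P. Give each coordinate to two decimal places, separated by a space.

A=(0,0), D=(8.00,0)
B = A + 3.00·(cos30°, sin30°) = (2.5981, 1.5000)
|BD| = 5.6063
circle(B,10.00) ∩ circle(D,7.00): a=7.3516, h=6.7789
  candidates: C₊=(11.4954,6.0648) cross=38.005; C₋=(7.8679,-6.9988) cross=-38.005
  mode - wants cross < 0 → take C=(7.8679,-6.9988) (cross=-38.005)
ex = (C−B)/|BC| = (0.5270,-0.8499); ey = (0.8499,0.5270)
P = B + -2.11·ex + 2.16·ey = (3.3219,4.4315)

3.32 4.43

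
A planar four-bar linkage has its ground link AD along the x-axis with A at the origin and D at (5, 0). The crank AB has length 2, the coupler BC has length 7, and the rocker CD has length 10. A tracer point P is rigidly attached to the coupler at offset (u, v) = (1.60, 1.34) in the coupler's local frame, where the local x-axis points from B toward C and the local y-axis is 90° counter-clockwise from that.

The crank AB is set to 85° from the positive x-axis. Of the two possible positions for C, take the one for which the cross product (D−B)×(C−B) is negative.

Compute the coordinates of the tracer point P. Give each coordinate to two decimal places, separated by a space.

A=(0,0), D=(5.00,0)
B = A + 2.00·(cos85°, sin85°) = (0.1743, 1.9924)
|BD| = 5.2208
circle(B,7.00) ∩ circle(D,10.00): a=-2.2739, h=6.6204
  candidates: C₊=(0.5990,8.9795) cross=34.564; C₋=(-4.4540,-3.2592) cross=-34.564
  mode - wants cross < 0 → take C=(-4.4540,-3.2592) (cross=-34.564)
ex = (C−B)/|BC| = (-0.6612,-0.7502); ey = (0.7502,-0.6612)
P = B + 1.60·ex + 1.34·ey = (0.1217,-0.0940)

0.12 -0.09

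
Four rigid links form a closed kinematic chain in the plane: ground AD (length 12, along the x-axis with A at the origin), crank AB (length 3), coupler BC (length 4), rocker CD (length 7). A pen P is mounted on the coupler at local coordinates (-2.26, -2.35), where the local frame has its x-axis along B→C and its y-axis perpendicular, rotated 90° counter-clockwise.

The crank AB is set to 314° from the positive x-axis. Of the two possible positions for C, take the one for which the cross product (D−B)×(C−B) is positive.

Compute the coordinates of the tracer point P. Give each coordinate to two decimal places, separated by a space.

2.02 -5.42

A=(0,0), D=(12.00,0)
B = A + 3.00·(cos314°, sin314°) = (2.0840, -2.1580)
|BD| = 10.1481
circle(B,4.00) ∩ circle(D,7.00): a=3.4482, h=2.0274
  candidates: C₊=(5.0221,0.5562) cross=20.574; C₋=(5.8844,-3.4058) cross=-20.574
  mode + wants cross > 0 → take C=(5.0221,0.5562) (cross=20.574)
ex = (C−B)/|BC| = (0.7345,0.6786); ey = (-0.6786,0.7345)
P = B + -2.26·ex + -2.35·ey = (2.0185,-5.4177)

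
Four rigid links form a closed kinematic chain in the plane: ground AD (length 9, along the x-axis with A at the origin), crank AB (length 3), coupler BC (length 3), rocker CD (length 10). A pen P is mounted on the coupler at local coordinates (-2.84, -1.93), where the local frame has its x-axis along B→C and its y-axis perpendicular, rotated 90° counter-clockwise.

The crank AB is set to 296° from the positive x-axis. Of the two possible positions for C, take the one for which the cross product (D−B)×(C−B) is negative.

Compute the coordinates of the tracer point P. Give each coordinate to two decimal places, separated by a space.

-0.04 0.46

A=(0,0), D=(9.00,0)
B = A + 3.00·(cos296°, sin296°) = (1.3151, -2.6964)
|BD| = 8.1442
circle(B,3.00) ∩ circle(D,10.00): a=-1.5147, h=2.5895
  candidates: C₊=(-0.9715,-0.7544) cross=21.090; C₋=(0.7432,-5.6414) cross=-21.090
  mode - wants cross < 0 → take C=(0.7432,-5.6414) (cross=-21.090)
ex = (C−B)/|BC| = (-0.1906,-0.9817); ey = (0.9817,-0.1906)
P = B + -2.84·ex + -1.93·ey = (-0.0381,0.4595)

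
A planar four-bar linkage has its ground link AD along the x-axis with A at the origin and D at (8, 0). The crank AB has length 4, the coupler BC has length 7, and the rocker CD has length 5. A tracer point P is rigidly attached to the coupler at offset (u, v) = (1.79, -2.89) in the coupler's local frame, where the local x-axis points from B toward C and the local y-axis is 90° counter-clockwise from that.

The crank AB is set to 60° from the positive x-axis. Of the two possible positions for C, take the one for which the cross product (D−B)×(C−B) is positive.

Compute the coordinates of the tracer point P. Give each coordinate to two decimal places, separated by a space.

4.35 1.01

A=(0,0), D=(8.00,0)
B = A + 4.00·(cos60°, sin60°) = (2.0000, 3.4641)
|BD| = 6.9282
circle(B,7.00) ∩ circle(D,5.00): a=5.1962, h=4.6904
  candidates: C₊=(8.8452,4.9280) cross=32.496; C₋=(4.1548,-3.1960) cross=-32.496
  mode + wants cross > 0 → take C=(8.8452,4.9280) (cross=32.496)
ex = (C−B)/|BC| = (0.9779,0.2091); ey = (-0.2091,0.9779)
P = B + 1.79·ex + -2.89·ey = (4.3548,1.0124)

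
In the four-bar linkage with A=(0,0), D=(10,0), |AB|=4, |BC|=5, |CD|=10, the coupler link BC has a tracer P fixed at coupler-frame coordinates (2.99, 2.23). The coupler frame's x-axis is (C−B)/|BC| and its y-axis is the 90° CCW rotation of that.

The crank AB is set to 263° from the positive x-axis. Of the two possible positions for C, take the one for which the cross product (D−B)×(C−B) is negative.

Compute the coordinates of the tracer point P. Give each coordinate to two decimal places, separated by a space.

A=(0,0), D=(10.00,0)
B = A + 4.00·(cos263°, sin263°) = (-0.4875, -3.9702)
|BD| = 11.2138
circle(B,5.00) ∩ circle(D,10.00): a=2.2628, h=4.4587
  candidates: C₊=(0.0502,1.0008) cross=49.999; C₋=(3.2073,-7.3389) cross=-49.999
  mode - wants cross < 0 → take C=(3.2073,-7.3389) (cross=-49.999)
ex = (C−B)/|BC| = (0.7390,-0.6737); ey = (0.6737,0.7390)
P = B + 2.99·ex + 2.23·ey = (3.2245,-4.3368)

3.22 -4.34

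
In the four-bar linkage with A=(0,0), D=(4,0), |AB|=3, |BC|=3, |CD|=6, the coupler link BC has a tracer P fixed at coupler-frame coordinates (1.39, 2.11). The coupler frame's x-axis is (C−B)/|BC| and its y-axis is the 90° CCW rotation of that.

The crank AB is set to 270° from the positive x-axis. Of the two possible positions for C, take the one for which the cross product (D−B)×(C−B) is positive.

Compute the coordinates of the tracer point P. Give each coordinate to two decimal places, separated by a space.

A=(0,0), D=(4.00,0)
B = A + 3.00·(cos270°, sin270°) = (-0.0000, -3.0000)
|BD| = 5.0000
circle(B,3.00) ∩ circle(D,6.00): a=-0.2000, h=2.9933
  candidates: C₊=(-1.9560,-0.7253) cross=14.967; C₋=(1.6360,-5.5147) cross=-14.967
  mode + wants cross > 0 → take C=(-1.9560,-0.7253) (cross=14.967)
ex = (C−B)/|BC| = (-0.6520,0.7582); ey = (-0.7582,-0.6520)
P = B + 1.39·ex + 2.11·ey = (-2.5061,-3.3218)

-2.51 -3.32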